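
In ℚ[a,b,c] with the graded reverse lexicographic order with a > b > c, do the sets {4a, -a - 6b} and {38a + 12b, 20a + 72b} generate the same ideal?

Yes, the ideals are equal.

Equality of ideals is decidable: compute both reduced Gröbner bases (unique for the ordering) and check whether they agree.
Buchberger on the first generating set:
f_1 = 4a, LT = a.
f_2 = -a - 6b, LT = a.

S(f_1,f_2): lcm = a. S = -6b.
  leading term b: no divisor's leading term divides it; move -6b to the remainder.
  remainder -6b ≠ 0; add g_3 = -6b to the basis.

The other S-polynomials (S(f_1,g_3), S(f_2,g_3)) all reduce to 0 modulo the current basis, so we have a Gröbner basis.
Inter-reduce: drop elements whose leading term is divisible by another's, tail-reduce, and make monic.
Reduced Gröbner basis: {a, b}.

Buchberger on the second generating set:
h_1 = 38a + 12b, LT = a.
h_2 = 20a + 72b, LT = a.

S(h_1,h_2): lcm = a. S = -312/95b.
  leading term b: no divisor's leading term divides it; move -312/95b to the remainder.
  remainder -312/95b ≠ 0; add k_3 = -312/95b to the basis.

The other S-polynomials (S(h_1,k_3), S(h_2,k_3)) all reduce to 0 modulo the current basis, so we have a Gröbner basis.
Inter-reduce: drop elements whose leading term is divisible by another's, tail-reduce, and make monic.
Reduced Gröbner basis: {a, b}.

Same reduced basis, so the two generating sets span the same ideal.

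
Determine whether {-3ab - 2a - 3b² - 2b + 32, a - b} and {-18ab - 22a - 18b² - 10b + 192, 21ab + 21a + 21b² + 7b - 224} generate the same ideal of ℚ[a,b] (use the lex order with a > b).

No, the ideals differ.

Two ideals are equal iff their reduced Gröbner bases coincide (the reduced basis is unique for a fixed ordering).
Buchberger on the first generating set:
f_1 = -3ab - 2a - 3b² - 2b + 32, LT = ab.
f_2 = a - b, LT = a.

S(f_1,f_2): lcm = ab. S = ⅔a + 2b² + ⅔b - 32/3.
  reduce S modulo (f_1, f_2):
  remainder 2b² + 4/3b - 32/3 ≠ 0; add g_3 = 2b² + 4/3b - 32/3 to the basis.

The other S-polynomials (S(f_1,g_3), S(f_2,g_3)) all reduce to 0 modulo the current basis, so we have a Gröbner basis.
Inter-reduce: drop elements whose leading term is divisible by another's, tail-reduce, and make monic.
Reduced Gröbner basis: {a - b, b² + ⅔b - 16/3}.

Buchberger on the second generating set:
h_1 = -18ab - 22a - 18b² - 10b + 192, LT = ab.
h_2 = 21ab + 21a + 21b² + 7b - 224, LT = ab.

S(h_1,h_2): lcm = ab. S = 2/9a + 2/9b.
  reduce S modulo (h_1, h_2):
  remainder 2/9a + 2/9b ≠ 0; add k_3 = 2/9a + 2/9b to the basis.

S(h_1,k_3): lcm = ab. S = 11/9a + 5/9b - 32/3.
  reduce S modulo (h_1, h_2, k_3):
  remainder -⅔b - 32/3 ≠ 0; add k_4 = -⅔b - 32/3 to the basis.

The other S-polynomials (S(h_2,k_3), S(h_1,k_4), S(h_2,k_4), S(k_3,k_4)) all reduce to 0 modulo the current basis, so we have a Gröbner basis.
Inter-reduce: drop elements whose leading term is divisible by another's, tail-reduce, and make monic.
Reduced Gröbner basis: {a - 16, b + 16}.

These differ, so the ideals are not equal.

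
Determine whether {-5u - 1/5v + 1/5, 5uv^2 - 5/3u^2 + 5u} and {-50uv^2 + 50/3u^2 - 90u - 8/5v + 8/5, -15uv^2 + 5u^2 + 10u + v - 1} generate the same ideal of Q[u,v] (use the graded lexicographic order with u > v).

Yes, the ideals are equal.

Since reduced Gröbner bases are canonical representatives of ideals under a given ordering, it suffices to compute and compare them.
Buchberger on the first generating set:
f_1 = -5u - 1/5v + 1/5, LT = u.
f_2 = 5uv^2 - 5/3u^2 + 5u, LT = uv^2.

S(f_1,f_2): lcm = uv^2. S = 1/25v^3 + 1/3u^2 - 1/25v^2 - u.
  reduce S modulo (f_1, f_2):
  remainder 1/25v^3 - 74/1875v^2 + 73/1875v - 74/1875 ≠ 0; add g_3 = 1/25v^3 - 74/1875v^2 + 73/1875v - 74/1875 to the basis.

The other S-polynomials (S(f_1,g_3), S(f_2,g_3)) all reduce to 0 modulo the current basis, so we have a Gröbner basis.
Inter-reduce: drop elements whose leading term is divisible by another's, tail-reduce, and make monic.
Reduced Gröbner basis: {v^3 - 74/75v^2 + 73/75v - 74/75, u + 1/25v - 1/25}.

Buchberger on the second generating set:
h_1 = -50uv^2 + 50/3u^2 - 90u - 8/5v + 8/5, LT = uv^2.
h_2 = -15uv^2 + 5u^2 + 10u + v - 1, LT = uv^2.

S(h_1,h_2): lcm = uv^2. S = 37/15u + 37/375v - 37/375.
  reduce S modulo (h_1, h_2):
  remainder 37/15u + 37/375v - 37/375 ≠ 0; add k_3 = 37/15u + 37/375v - 37/375 to the basis.

S(h_1,k_3): lcm = uv^2. S = -1/25v^3 - 1/3u^2 + 1/25v^2 + 9/5u + 4/125v - 4/125.
  reduce S modulo (h_1, h_2, k_3):
  remainder -1/25v^3 + 74/1875v^2 - 73/1875v + 74/1875 ≠ 0; add k_4 = -1/25v^3 + 74/1875v^2 - 73/1875v + 74/1875 to the basis.

The other S-polynomials (S(h_2,k_3), S(h_1,k_4), S(h_2,k_4), S(k_3,k_4)) all reduce to 0 modulo the current basis, so we have a Gröbner basis.
Inter-reduce: drop elements whose leading term is divisible by another's, tail-reduce, and make monic.
Reduced Gröbner basis: {v^3 - 74/75v^2 + 73/75v - 74/75, u + 1/25v - 1/25}.

The two bases agree; hence the ideals are identical.
The same test decides containment: I ⊆ J iff every generator of I reduces to 0 modulo a Gröbner basis of J.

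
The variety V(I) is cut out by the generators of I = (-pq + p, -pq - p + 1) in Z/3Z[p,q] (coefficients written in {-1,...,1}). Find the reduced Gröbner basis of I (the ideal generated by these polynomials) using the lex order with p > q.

f_1 = -pq + p, LT = pq.
f_2 = -pq - p + 1, LT = pq.

S(f_1,f_2): lcm = pq. S = p + 1.
  reduce S modulo (f_1, f_2):
  remainder p + 1 ≠ 0; add g_3 = p + 1 to the basis.

S(f_1,g_3): lcm = pq. S = -p - q.
  reduce S modulo (f_1, f_2, g_3):
  remainder -q + 1 ≠ 0; add g_4 = -q + 1 to the basis.

The other S-polynomials (S(f_2,g_3), S(f_1,g_4), S(f_2,g_4), S(g_3,g_4)) all reduce to 0 modulo the current basis, so we have a Gröbner basis.
Inter-reduce: drop elements whose leading term is divisible by another's, tail-reduce, and make monic.

G = {p + 1, q - 1}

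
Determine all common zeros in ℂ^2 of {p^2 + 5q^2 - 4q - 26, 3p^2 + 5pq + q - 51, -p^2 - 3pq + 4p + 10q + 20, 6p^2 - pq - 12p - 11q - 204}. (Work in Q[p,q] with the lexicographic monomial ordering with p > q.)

Compute a lex Gröbner basis by Buchberger's algorithm.
f_1 = p^2 + 5q^2 - 4q - 26, LT = p^2.
f_2 = 3p^2 + 5pq + q - 51, LT = p^2.
f_3 = -p^2 - 3pq + 4p + 10q + 20, LT = p^2.
f_4 = 6p^2 - pq - 12p - 11q - 204, LT = p^2.

S(f_1,f_2): lcm = p^2. S = -5/3pq + 5q^2 - 13/3q - 9.
  leading term pq: no divisor's leading term divides it; move -5/3pq to the remainder.
  leading term q^2: no divisor's leading term divides it; move 5q^2 to the remainder.
  leading term q: no divisor's leading term divides it; move -13/3q to the remainder.
  leading term 1: no divisor's leading term divides it; move -9 to the remainder.
  remainder -5/3pq + 5q^2 - 13/3q - 9 ≠ 0; add h_5 = -5/3pq + 5q^2 - 13/3q - 9 to the basis.

S(f_1,f_3): lcm = p^2. S = -3pq + 4p + 5q^2 + 6q - 6.
  leading term pq: subtract (9/5)·h_5 from -3pq + 4p + 5q^2 + 6q - 6 → 4p - 4q^2 + 69/5q + 51/5
  leading term p: no divisor's leading term divides it; move 4p to the remainder.
  leading term q^2: no divisor's leading term divides it; move -4q^2 to the remainder.
  leading term q: no divisor's leading term divides it; move 69/5q to the remainder.
  leading term 1: no divisor's leading term divides it; move 51/5 to the remainder.
  remainder 4p - 4q^2 + 69/5q + 51/5 ≠ 0; add h_6 = 4p - 4q^2 + 69/5q + 51/5 to the basis.

S(f_1,f_4): lcm = p^2. S = 1/6pq + 2p + 5q^2 - 13/6q + 8.
  leading term pq: subtract (-1/10)·h_5 from 1/6pq + 2p + 5q^2 - 13/6q + 8 → 2p + 11/2q^2 - 13/5q + 71/10
  leading term p: subtract (1/2)·h_6 from 2p + 11/2q^2 - 13/5q + 71/10 → 15/2q^2 - 19/2q + 2
  leading term q^2: no divisor's leading term divides it; move 15/2q^2 to the remainder.
  leading term q: no divisor's leading term divides it; move -19/2q to the remainder.
  leading term 1: no divisor's leading term divides it; move 2 to the remainder.
  remainder 15/2q^2 - 19/2q + 2 ≠ 0; add h_7 = 15/2q^2 - 19/2q + 2 to the basis.

S(f_1,h_5): lcm = p^2q. S = 3pq^2 - 13/5pq - 27/5p + 5q^3 - 4q^2 - 26q.
  leading term pq^2: subtract (-9/5q)·h_5 from 3pq^2 - 13/5pq - 27/5p + 5q^3 - 4q^2 - 26q → -13/5pq - 27/5p + 14q^3 - 59/5q^2 - 211/5q
  leading term pq: subtract (39/25)·h_5 from -13/5pq - 27/5p + 14q^3 - 59/5q^2 - 211/5q → -27/5p + 14q^3 - 98/5q^2 - 886/25q + 351/25
  leading term p: subtract (-27/20)·h_6 from -27/5p + 14q^3 - 98/5q^2 - 886/25q + 351/25 → 14q^3 - 25q^2 - 1681/100q + 2781/100
  leading term q^3: subtract (28/15q)·h_7 from 14q^3 - 25q^2 - 1681/100q + 2781/100 → -109/15q^2 - 6163/300q + 2781/100
  leading term q^2: subtract (-218/225)·h_7 from -109/15q^2 - 6163/300q + 2781/100 → -26773/900q + 26773/900
  leading term q: no divisor's leading term divides it; move -26773/900q to the remainder.
  leading term 1: no divisor's leading term divides it; move 26773/900 to the remainder.
  remainder -26773/900q + 26773/900 ≠ 0; add h_8 = -26773/900q + 26773/900 to the basis.

The other S-polynomials (S(f_2,f_3), S(f_2,f_4), S(f_3,f_4), S(f_2,h_5), S(f_3,h_5), S(f_4,h_5), S(f_1,h_6), S(f_2,h_6), S(f_3,h_6), S(f_4,h_6), S(h_5,h_6), S(f_1,h_7), S(f_2,h_7), S(f_3,h_7), S(f_4,h_7), S(h_5,h_7), S(h_6,h_7), S(f_1,h_8), S(f_2,h_8), S(f_3,h_8), S(f_4,h_8), S(h_5,h_8), S(h_6,h_8), S(h_7,h_8)) all reduce to 0 modulo the current basis, so we have a Gröbner basis.
Inter-reduce: drop elements whose leading term is divisible by another's, tail-reduce, and make monic.
Reduced Gröbner basis: {p + 5, q - 1}.

A lex Gröbner basis eliminates variables successively. Here q - 1 depends only on q, with roots {1}; lifting each root through the earlier basis elements recovers the full solutions.
  q = 1: the earlier basis element becomes p + 5 = 0, giving p = -5 — point (-5, 1).

{(-5, 1)}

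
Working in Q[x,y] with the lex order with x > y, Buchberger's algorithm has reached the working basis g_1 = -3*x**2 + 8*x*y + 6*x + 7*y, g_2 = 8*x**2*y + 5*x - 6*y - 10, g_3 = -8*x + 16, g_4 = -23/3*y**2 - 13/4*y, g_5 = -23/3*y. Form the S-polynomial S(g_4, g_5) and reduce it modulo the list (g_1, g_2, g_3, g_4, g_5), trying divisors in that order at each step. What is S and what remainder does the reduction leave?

S(g_4, g_5) = 39/92*y; remainder on division = 0.

lcm(LM(g_4), LM(g_5)) = y**2.
S = (lcm/LT(g_4))·g_4 − (lcm/LT(g_5))·g_5 = 39/92*y.
Reduce S modulo (g_1, g_2, g_3, g_4, g_5) in that order:
  leading term y: subtract (-117/2116)·g_5 from 39/92*y → 0
The remainder is 0, so this S-polynomial contributes no new basis element.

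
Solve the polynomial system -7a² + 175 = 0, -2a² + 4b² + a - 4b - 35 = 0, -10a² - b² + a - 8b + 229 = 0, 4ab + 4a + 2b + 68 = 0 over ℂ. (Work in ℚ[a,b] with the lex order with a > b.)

Compute a lex Gröbner basis by Buchberger's algorithm.
f_1 = -7a² + 175, LT = a².
f_2 = -2a² + a + 4b² - 4b - 35, LT = a².
f_3 = -10a² + a - b² - 8b + 229, LT = a².
f_4 = 4ab + 4a + 2b + 68, LT = ab.

S(f_1,f_2): lcm = a². S = ½a + 2b² - 2b - 85/2.
  leading term a: no divisor's leading term divides it; move ½a to the remainder.
  leading term b²: no divisor's leading term divides it; move 2b² to the remainder.
  leading term b: no divisor's leading term divides it; move -2b to the remainder.
  leading term 1: no divisor's leading term divides it; move -85/2 to the remainder.
  remainder ½a + 2b² - 2b - 85/2 ≠ 0; add h_5 = ½a + 2b² - 2b - 85/2 to the basis.

S(f_1,f_3): lcm = a². S = 1/10a - 1/10b² - ⅘b - 21/10.
  leading term a: subtract (⅕)·h_5 from 1/10a - 1/10b² - ⅘b - 21/10 → -½b² - ⅖b + 32/5
  leading term b²: no divisor's leading term divides it; move -½b² to the remainder.
  leading term b: no divisor's leading term divides it; move -⅖b to the remainder.
  leading term 1: no divisor's leading term divides it; move 32/5 to the remainder.
  remainder -½b² - ⅖b + 32/5 ≠ 0; add h_6 = -½b² - ⅖b + 32/5 to the basis.

S(f_1,f_4): lcm = a²b. S = -a² - ½ab - 17a - 25b.
  leading term a²: subtract (1/7)·f_1 from -a² - ½ab - 17a - 25b → -½ab - 17a - 25b - 25
  leading term ab: subtract (-⅛)·f_4 from -½ab - 17a - 25b - 25 → -33/2a - 99/4b - 33/2
  leading term a: subtract (-33)·h_5 from -33/2a - 99/4b - 33/2 → 66b² - 363/4b - 1419
  leading term b²: subtract (-132)·h_6 from 66b² - 363/4b - 1419 → -2871/20b - 2871/5
  leading term b: no divisor's leading term divides it; move -2871/20b to the remainder.
  leading term 1: no divisor's leading term divides it; move -2871/5 to the remainder.
  remainder -2871/20b - 2871/5 ≠ 0; add h_7 = -2871/20b - 2871/5 to the basis.

S(f_2,f_3): lcm = a². S = -⅖a - 21/10b² + 6/5b + 202/5.
  leading term a: subtract (-⅘)·h_5 from -⅖a - 21/10b² + 6/5b + 202/5 → -½b² - ⅖b + 32/5
  leading term b²: subtract (1)·h_6 from -½b² - ⅖b + 32/5 → 0
  remainder 0.

S(f_2,f_4): lcm = a²b. S = -a² - ab - 17a - 2b³ + 2b² + 35/2b.
  leading term a²: subtract (1/7)·f_1 from -a² - ab - 17a - 2b³ + 2b² + 35/2b → -ab - 17a - 2b³ + 2b² + 35/2b - 25
  leading term ab: subtract (-¼)·f_4 from -ab - 17a - 2b³ + 2b² + 35/2b - 25 → -16a - 2b³ + 2b² + 18b - 8
  leading term a: subtract (-32)·h_5 from -16a - 2b³ + 2b² + 18b - 8 → -2b³ + 66b² - 46b - 1368
  leading term b³: subtract (4b)·h_6 from -2b³ + 66b² - 46b - 1368 → 338/5b² - 358/5b - 1368
  leading term b²: subtract (-676/5)·h_6 from 338/5b² - 358/5b - 1368 → -3142/25b - 12568/25
  leading term b: subtract (12568/14355)·h_7 from -3142/25b - 12568/25 → 0
  remainder 0.

S(f_3,f_4): lcm = a²b. S = -a² - ⅗ab - 17a + 1/10b³ + ⅘b² - 229/10b.
  leading term a²: subtract (1/7)·f_1 from -a² - ⅗ab - 17a + 1/10b³ + ⅘b² - 229/10b → -⅗ab - 17a + 1/10b³ + ⅘b² - 229/10b - 25
  leading term ab: subtract (-3/20)·f_4 from -⅗ab - 17a + 1/10b³ + ⅘b² - 229/10b - 25 → -82/5a + 1/10b³ + ⅘b² - 113/5b - 74/5
  leading term a: subtract (-164/5)·h_5 from -82/5a + 1/10b³ + ⅘b² - 113/5b - 74/5 → 1/10b³ + 332/5b² - 441/5b - 7044/5
  leading term b³: subtract (-⅕b)·h_6 from 1/10b³ + 332/5b² - 441/5b - 7044/5 → 1658/25b² - 2173/25b - 7044/5
  leading term b²: subtract (-3316/25)·h_6 from 1658/25b² - 2173/25b - 7044/5 → -17497/125b - 69988/125
  leading term b: subtract (69988/71775)·h_7 from -17497/125b - 69988/125 → 0
  remainder 0.

S(f_1,h_5): lcm = a². S = -4ab² + 4ab + 85a - 25.
  leading term ab²: subtract (-b)·f_4 from -4ab² + 4ab + 85a - 25 → 8ab + 85a + 2b² + 68b - 25
  leading term ab: subtract (2)·f_4 from 8ab + 85a + 2b² + 68b - 25 → 77a + 2b² + 64b - 161
  leading term a: subtract (154)·h_5 from 77a + 2b² + 64b - 161 → -306b² + 372b + 6384
  leading term b²: subtract (612)·h_6 from -306b² + 372b + 6384 → 3084/5b + 12336/5
  leading term b: subtract (-4112/957)·h_7 from 3084/5b + 12336/5 → 0
  remainder 0.

S(f_2,h_5): lcm = a². S = -4ab² + 4ab + 169/2a - 2b² + 2b + 35/2.
  leading term ab²: subtract (-b)·f_4 from -4ab² + 4ab + 169/2a - 2b² + 2b + 35/2 → 8ab + 169/2a + 70b + 35/2
  leading term ab: subtract (2)·f_4 from 8ab + 169/2a + 70b + 35/2 → 153/2a + 66b - 237/2
  leading term a: subtract (153)·h_5 from 153/2a + 66b - 237/2 → -306b² + 372b + 6384
  leading term b²: subtract (612)·h_6 from -306b² + 372b + 6384 → 3084/5b + 12336/5
  leading term b: subtract (-4112/957)·h_7 from 3084/5b + 12336/5 → 0
  remainder 0.

S(f_3,h_5): lcm = a². S = -4ab² + 4ab + 849/10a + 1/10b² + ⅘b - 229/10.
  leading term ab²: subtract (-b)·f_4 from -4ab² + 4ab + 849/10a + 1/10b² + ⅘b - 229/10 → 8ab + 849/10a + 21/10b² + 344/5b - 229/10
  leading term ab: subtract (2)·f_4 from 8ab + 849/10a + 21/10b² + 344/5b - 229/10 → 769/10a + 21/10b² + 324/5b - 1589/10
  leading term a: subtract (769/5)·h_5 from 769/10a + 21/10b² + 324/5b - 1589/10 → -611/2b² + 1862/5b + 31888/5
  leading term b²: subtract (611)·h_6 from -611/2b² + 1862/5b + 31888/5 → 3084/5b + 12336/5
  leading term b: subtract (-4112/957)·h_7 from 3084/5b + 12336/5 → 0
  remainder 0.

S(f_4,h_5): lcm = ab. S = a - 4b³ + 4b² + 171/2b + 17.
  leading term a: subtract (2)·h_5 from a - 4b³ + 4b² + 171/2b + 17 → -4b³ + 179/2b + 102
  leading term b³: subtract (8b)·h_6 from -4b³ + 179/2b + 102 → 16/5b² + 383/10b + 102
  leading term b²: subtract (-32/5)·h_6 from 16/5b² + 383/10b + 102 → 1787/50b + 3574/25
  leading term b: subtract (-3574/14355)·h_7 from 1787/50b + 3574/25 → 0
  remainder 0.

S(f_1,h_6): leading monomials are coprime, so the S-polynomial reduces to 0 (Buchberger's first criterion).
S(f_2,h_6): leading monomials are coprime, so the S-polynomial reduces to 0 (Buchberger's first criterion).
S(f_3,h_6): leading monomials are coprime, so the S-polynomial reduces to 0 (Buchberger's first criterion).
S(f_4,h_6): lcm = ab². S = ⅕ab + 64/5a + ½b² + 17b.
  leading term ab: subtract (1/20)·f_4 from ⅕ab + 64/5a + ½b² + 17b → 63/5a + ½b² + 169/10b - 17/5
  leading term a: subtract (126/5)·h_5 from 63/5a + ½b² + 169/10b - 17/5 → -499/10b² + 673/10b + 5338/5
  leading term b²: subtract (499/5)·h_6 from -499/10b² + 673/10b + 5338/5 → 5361/50b + 10722/25
  leading term b: subtract (-3574/4785)·h_7 from 5361/50b + 10722/25 → 0
  remainder 0.

S(h_5,h_6): leading monomials are coprime, so the S-polynomial reduces to 0 (Buchberger's first criterion).
S(f_1,h_7): leading monomials are coprime, so the S-polynomial reduces to 0 (Buchberger's first criterion).
S(f_2,h_7): leading monomials are coprime, so the S-polynomial reduces to 0 (Buchberger's first criterion).
S(f_3,h_7): leading monomials are coprime, so the S-polynomial reduces to 0 (Buchberger's first criterion).
S(f_4,h_7): lcm = ab. S = -3a + ½b + 17.
  leading term a: subtract (-6)·h_5 from -3a + ½b + 17 → 12b² - 23/2b - 238
  leading term b²: subtract (-24)·h_6 from 12b² - 23/2b - 238 → -211/10b - 422/5
  leading term b: subtract (422/2871)·h_7 from -211/10b - 422/5 → 0
  remainder 0.

S(h_5,h_7): leading monomials are coprime, so the S-polynomial reduces to 0 (Buchberger's first criterion).
S(h_6,h_7): lcm = b². S = -16/5b - 64/5.
  leading term b: subtract (64/2871)·h_7 from -16/5b - 64/5 → 0
  remainder 0.

Every S-polynomial of the final basis reduces to 0, so we have a Gröbner basis.
Inter-reduce: drop elements whose leading term is divisible by another's, tail-reduce, and make monic.
Reduced Gröbner basis: {a - 5, b + 4}.

Since the basis is lex-ordered, b + 4 is univariate in b. Its roots are {-4}. Back-substituting each root into the other basis elements fixes the other coordinates.
  b = -4: the earlier basis element becomes a - 5 = 0, giving a = 5 — point (5, -4).

{(5, -4)}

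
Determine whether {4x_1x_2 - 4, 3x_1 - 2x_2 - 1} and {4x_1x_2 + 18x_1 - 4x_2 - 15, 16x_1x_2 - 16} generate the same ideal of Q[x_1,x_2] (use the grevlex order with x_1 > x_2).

Equality of ideals is decidable: compute both reduced Gröbner bases (unique for the ordering) and check whether they agree.
Buchberger on the first generating set:
f_1 = 4x_1x_2 - 4, LT = x_1x_2.
f_2 = 3x_1 - 2x_2 - 1, LT = x_1.

S(f_1,f_2): lcm = x_1x_2. S = 2/3x_2^2 + 1/3x_2 - 1.
  leading term x_2^2: no divisor's leading term divides it; move 2/3x_2^2 to the remainder.
  leading term x_2: no divisor's leading term divides it; move 1/3x_2 to the remainder.
  leading term 1: no divisor's leading term divides it; move -1 to the remainder.
  remainder 2/3x_2^2 + 1/3x_2 - 1 ≠ 0; add g_3 = 2/3x_2^2 + 1/3x_2 - 1 to the basis.

S(f_1,g_3): lcm = x_1x_2^2. S = -1/2x_1x_2 + 3/2x_1 - x_2.
  leading term x_1x_2: subtract (-1/8)·f_1 from -1/2x_1x_2 + 3/2x_1 - x_2 → 3/2x_1 - x_2 - 1/2
  leading term x_1: subtract (1/2)·f_2 from 3/2x_1 - x_2 - 1/2 → 0
  remainder 0.

S(f_2,g_3): leading monomials are coprime, so the S-polynomial reduces to 0 (Buchberger's first criterion).
Every S-polynomial of the final basis reduces to 0, so we have a Gröbner basis.
Inter-reduce: drop elements whose leading term is divisible by another's, tail-reduce, and make monic.
Reduced Gröbner basis: {x_2^2 + 1/2x_2 - 3/2, x_1 - 2/3x_2 - 1/3}.

Buchberger on the second generating set:
h_1 = 4x_1x_2 + 18x_1 - 4x_2 - 15, LT = x_1x_2.
h_2 = 16x_1x_2 - 16, LT = x_1x_2.

S(h_1,h_2): lcm = x_1x_2. S = 9/2x_1 - x_2 - 11/4.
  leading term x_1: no divisor's leading term divides it; move 9/2x_1 to the remainder.
  leading term x_2: no divisor's leading term divides it; move -x_2 to the remainder.
  leading term 1: no divisor's leading term divides it; move -11/4 to the remainder.
  remainder 9/2x_1 - x_2 - 11/4 ≠ 0; add k_3 = 9/2x_1 - x_2 - 11/4 to the basis.

S(h_1,k_3): lcm = x_1x_2. S = 2/9x_2^2 + 9/2x_1 - 7/18x_2 - 15/4.
  leading term x_2^2: no divisor's leading term divides it; move 2/9x_2^2 to the remainder.
  leading term x_1: subtract (1)·k_3 from 9/2x_1 - 7/18x_2 - 15/4 → 11/18x_2 - 1
  leading term x_2: no divisor's leading term divides it; move 11/18x_2 to the remainder.
  leading term 1: no divisor's leading term divides it; move -1 to the remainder.
  remainder 2/9x_2^2 + 11/18x_2 - 1 ≠ 0; add k_4 = 2/9x_2^2 + 11/18x_2 - 1 to the basis.

S(h_2,k_3): lcm = x_1x_2. S = 2/9x_2^2 + 11/18x_2 - 1.
  leading term x_2^2: subtract (1)·k_4 from 2/9x_2^2 + 11/18x_2 - 1 → 0
  remainder 0.

S(h_1,k_4): lcm = x_1x_2^2. S = 7/4x_1x_2 - x_2^2 + 9/2x_1 - 15/4x_2.
  leading term x_1x_2: subtract (7/16)·h_1 from 7/4x_1x_2 - x_2^2 + 9/2x_1 - 15/4x_2 → -x_2^2 - 27/8x_1 - 2x_2 + 105/16
  leading term x_2^2: subtract (-9/2)·k_4 from -x_2^2 - 27/8x_1 - 2x_2 + 105/16 → -27/8x_1 + 3/4x_2 + 33/16
  leading term x_1: subtract (-3/4)·k_3 from -27/8x_1 + 3/4x_2 + 33/16 → 0
  remainder 0.

S(h_2,k_4): lcm = x_1x_2^2. S = -11/4x_1x_2 + 9/2x_1 - x_2.
  leading term x_1x_2: subtract (-11/16)·h_1 from -11/4x_1x_2 + 9/2x_1 - x_2 → 135/8x_1 - 15/4x_2 - 165/16
  leading term x_1: subtract (15/4)·k_3 from 135/8x_1 - 15/4x_2 - 165/16 → 0
  remainder 0.

S(k_3,k_4): leading monomials are coprime, so the S-polynomial reduces to 0 (Buchberger's first criterion).
Every S-polynomial of the final basis reduces to 0, so we have a Gröbner basis.
Inter-reduce: drop elements whose leading term is divisible by another's, tail-reduce, and make monic.
Reduced Gröbner basis: {x_2^2 + 11/4x_2 - 9/2, x_1 - 2/9x_2 - 11/18}.

Since the reduced bases disagree, the two ideals are not the same.

No, the ideals differ.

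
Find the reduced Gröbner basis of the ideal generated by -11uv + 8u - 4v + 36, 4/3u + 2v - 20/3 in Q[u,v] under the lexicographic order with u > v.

G = {u + 3/2v - 5, v^2 - 142/33v + 152/33}

This is the nonlinear analogue of row-reducing a linear system.

f_1 = -11uv + 8u - 4v + 36, LT = uv.
f_2 = 4/3u + 2v - 20/3, LT = u.

S(f_1,f_2): lcm = uv. S = -8/11u - 3/2v^2 + 59/11v - 36/11.
  leading term u: subtract (-6/11)·f_2 from -8/11u - 3/2v^2 + 59/11v - 36/11 → -3/2v^2 + 71/11v - 76/11
  leading term v^2: no divisor's leading term divides it; move -3/2v^2 to the remainder.
  leading term v: no divisor's leading term divides it; move 71/11v to the remainder.
  leading term 1: no divisor's leading term divides it; move -76/11 to the remainder.
  remainder -3/2v^2 + 71/11v - 76/11 ≠ 0; add g_3 = -3/2v^2 + 71/11v - 76/11 to the basis.

The other S-polynomials (S(f_1,g_3), S(f_2,g_3)) all reduce to 0 modulo the current basis, so we have a Gröbner basis.
Inter-reduce: drop elements whose leading term is divisible by another's, tail-reduce, and make monic.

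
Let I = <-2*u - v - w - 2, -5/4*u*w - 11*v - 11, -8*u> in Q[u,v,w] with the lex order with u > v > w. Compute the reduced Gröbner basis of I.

G = {u, v + 1, w + 1}

f_1 = -2*u - v - w - 2, LT = u.
f_2 = -5/4*u*w - 11*v - 11, LT = u*w.
f_3 = -8*u, LT = u.

S(f_1,f_2): lcm = u*w. S = 1/2*v*w - 44/5*v + 1/2*w**2 + w - 44/5.
  reduce S modulo (f_1, f_2, f_3):
  remainder 1/2*v*w - 44/5*v + 1/2*w**2 + w - 44/5 ≠ 0; add g_4 = 1/2*v*w - 44/5*v + 1/2*w**2 + w - 44/5 to the basis.

S(f_1,f_3): lcm = u. S = 1/2*v + 1/2*w + 1.
  reduce S modulo (f_1, f_2, f_3, g_4):
  remainder 1/2*v + 1/2*w + 1 ≠ 0; add g_5 = 1/2*v + 1/2*w + 1 to the basis.

S(f_2,f_3): lcm = u*w. S = 44/5*v + 44/5.
  reduce S modulo (f_1, f_2, f_3, g_4, g_5):
  remainder -44/5*w - 44/5 ≠ 0; add g_6 = -44/5*w - 44/5 to the basis.

The other S-polynomials (S(f_1,g_4), S(f_2,g_4), S(f_3,g_4), S(f_1,g_5), S(f_2,g_5), S(f_3,g_5), S(g_4,g_5), S(f_1,g_6), S(f_2,g_6), S(f_3,g_6), S(g_4,g_6), S(g_5,g_6)) all reduce to 0 modulo the current basis, so we have a Gröbner basis.
Inter-reduce: drop elements whose leading term is divisible by another's, tail-reduce, and make monic.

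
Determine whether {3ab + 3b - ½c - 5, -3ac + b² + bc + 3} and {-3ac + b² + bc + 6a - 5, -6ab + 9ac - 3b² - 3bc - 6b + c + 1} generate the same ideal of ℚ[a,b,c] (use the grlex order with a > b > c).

Since reduced Gröbner bases are canonical representatives of ideals under a given ordering, it suffices to compute and compare them.
Buchberger on the first generating set:
f_1 = 3ab + 3b - ½c - 5, LT = ab.
f_2 = -3ac + b² + bc + 3, LT = ac.

S(f_1,f_2): lcm = abc. S = ⅓b³ + ⅓b²c + bc - ⅙c² + b - 5/3c.
  reduce S modulo (f_1, f_2):
  remainder ⅓b³ + ⅓b²c + bc - ⅙c² + b - 5/3c ≠ 0; add g_3 = ⅓b³ + ⅓b²c + bc - ⅙c² + b - 5/3c to the basis.

The other S-polynomials (S(f_1,g_3), S(f_2,g_3)) all reduce to 0 modulo the current basis, so we have a Gröbner basis.
Inter-reduce: drop elements whose leading term is divisible by another's, tail-reduce, and make monic.
Reduced Gröbner basis: {b³ + b²c + 3bc - ½c² + 3b - 5c, ab + b - ⅙c - 5/3, ac - ⅓b² - ⅓bc - 1}.

Buchberger on the second generating set:
h_1 = -3ac + b² + bc + 6a - 5, LT = ac.
h_2 = -6ab + 9ac - 3b² - 3bc - 6b + c + 1, LT = ab.

S(h_1,h_2): lcm = abc. S = 3/2ac² - ⅓b³ - ⅚b²c - ½bc² - 2ab - bc + ⅙c² + 5/3b + ⅙c.
  reduce S modulo (h_1, h_2):
  remainder -⅓b³ - ⅓b²c + b² + ⅙c² + 11/3b - 8/3c - ⅓ ≠ 0; add k_3 = -⅓b³ - ⅓b²c + b² + ⅙c² + 11/3b - 8/3c - ⅓ to the basis.

The other S-polynomials (S(h_1,k_3), S(h_2,k_3)) all reduce to 0 modulo the current basis, so we have a Gröbner basis.
Inter-reduce: drop elements whose leading term is divisible by another's, tail-reduce, and make monic.
Reduced Gröbner basis: {b³ + b²c - 3b² - ½c² - 11b + 8c + 1, ab - 3a + b - ⅙c + 7/3, ac - ⅓b² - ⅓bc - 2a + 5/3}.

Since the reduced bases disagree, the two ideals are not the same.

No, the ideals differ.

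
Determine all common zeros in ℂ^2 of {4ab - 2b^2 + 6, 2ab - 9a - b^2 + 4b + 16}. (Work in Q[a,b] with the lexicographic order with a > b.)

{(1, -1), (121/9, 27)}

Compute a lex Gröbner basis by Buchberger's algorithm.
f_1 = 4ab - 2b^2 + 6, LT = ab.
f_2 = 2ab - 9a - b^2 + 4b + 16, LT = ab.

S(f_1,f_2): lcm = ab. S = 9/2a - 2b - 13/2.
  reduce S modulo (f_1, f_2):
  remainder 9/2a - 2b - 13/2 ≠ 0; add h_3 = 9/2a - 2b - 13/2 to the basis.

S(f_1,h_3): lcm = ab. S = -1/18b^2 + 13/9b + 3/2.
  reduce S modulo (f_1, f_2, h_3):
  remainder -1/18b^2 + 13/9b + 3/2 ≠ 0; add h_4 = -1/18b^2 + 13/9b + 3/2 to the basis.

The other S-polynomials (S(f_2,h_3), S(f_1,h_4), S(f_2,h_4), S(h_3,h_4)) all reduce to 0 modulo the current basis, so we have a Gröbner basis.
Inter-reduce: drop elements whose leading term is divisible by another's, tail-reduce, and make monic.
Reduced Gröbner basis: {a - 4/9b - 13/9, b^2 - 26b - 27}.

The lex basis is triangular: the last element involves only b. Solving b^2 - 26b - 27 = 0 gives b ∈ {-1, 27}; substituting each value into the earlier elements determines the remaining variables.
  b = -1: the earlier basis element becomes a - 1 = 0, giving a = 1 — point (1, -1).
  b = 27: the earlier basis element becomes a - 121/9 = 0, giving a = 121/9 — point (121/9, 27).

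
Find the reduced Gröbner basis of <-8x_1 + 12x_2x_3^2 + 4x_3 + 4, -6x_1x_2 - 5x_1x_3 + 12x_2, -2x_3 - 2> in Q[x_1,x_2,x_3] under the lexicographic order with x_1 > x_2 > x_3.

G = {x_1 - 3/2x_2, x_2^2 - 13/6x_2, x_3 + 1}

The reduced Gröbner basis is the canonical form of the ideal for this ordering.

f_1 = -8x_1 + 12x_2x_3^2 + 4x_3 + 4, LT = x_1.
f_2 = -6x_1x_2 - 5x_1x_3 + 12x_2, LT = x_1x_2.
f_3 = -2x_3 - 2, LT = x_3.

S(f_1,f_2): lcm = x_1x_2. S = -5/6x_1x_3 - 3/2x_2^2x_3^2 - 1/2x_2x_3 + 3/2x_2.
  leading term x_1x_3: subtract (5/48x_3)·f_1 from -5/6x_1x_3 - 3/2x_2^2x_3^2 - 1/2x_2x_3 + 3/2x_2 → -3/2x_2^2x_3^2 - 5/4x_2x_3^3 - 1/2x_2x_3 + 3/2x_2 - 5/12x_3^2 - 5/12x_3
  leading term x_2^2x_3^2: subtract (3/4x_2^2x_3)·f_3 from -3/2x_2^2x_3^2 - 5/4x_2x_3^3 - 1/2x_2x_3 + 3/2x_2 - 5/12x_3^2 - 5/12x_3 → 3/2x_2^2x_3 - 5/4x_2x_3^3 - 1/2x_2x_3 + 3/2x_2 - 5/12x_3^2 - 5/12x_3
  leading term x_2^2x_3: subtract (-3/4x_2^2)·f_3 from 3/2x_2^2x_3 - 5/4x_2x_3^3 - 1/2x_2x_3 + 3/2x_2 - 5/12x_3^2 - 5/12x_3 → -3/2x_2^2 - 5/4x_2x_3^3 - 1/2x_2x_3 + 3/2x_2 - 5/12x_3^2 - 5/12x_3
  leading term x_2^2: no divisor's leading term divides it; move -3/2x_2^2 to the remainder.
  leading term x_2x_3^3: subtract (5/8x_2x_3^2)·f_3 from -5/4x_2x_3^3 - 1/2x_2x_3 + 3/2x_2 - 5/12x_3^2 - 5/12x_3 → 5/4x_2x_3^2 - 1/2x_2x_3 + 3/2x_2 - 5/12x_3^2 - 5/12x_3
  leading term x_2x_3^2: subtract (-5/8x_2x_3)·f_3 from 5/4x_2x_3^2 - 1/2x_2x_3 + 3/2x_2 - 5/12x_3^2 - 5/12x_3 → -7/4x_2x_3 + 3/2x_2 - 5/12x_3^2 - 5/12x_3
  leading term x_2x_3: subtract (7/8x_2)·f_3 from -7/4x_2x_3 + 3/2x_2 - 5/12x_3^2 - 5/12x_3 → 13/4x_2 - 5/12x_3^2 - 5/12x_3
  leading term x_2: no divisor's leading term divides it; move 13/4x_2 to the remainder.
  leading term x_3^2: subtract (5/24x_3)·f_3 from -5/12x_3^2 - 5/12x_3 → 0
  remainder -3/2x_2^2 + 13/4x_2 ≠ 0; add g_4 = -3/2x_2^2 + 13/4x_2 to the basis.

S(f_1,f_3): leading monomials are coprime, so the S-polynomial reduces to 0 (Buchberger's first criterion).
S(f_2,f_3): leading monomials are coprime, so the S-polynomial reduces to 0 (Buchberger's first criterion).
S(f_1,g_4): leading monomials are coprime, so the S-polynomial reduces to 0 (Buchberger's first criterion).
S(f_2,g_4): lcm = x_1x_2^2. S = 5/6x_1x_2x_3 + 13/6x_1x_2 - 2x_2^2.
  leading term x_1x_2x_3: subtract (-5/48x_2x_3)·f_1 from 5/6x_1x_2x_3 + 13/6x_1x_2 - 2x_2^2 → 13/6x_1x_2 + 5/4x_2^2x_3^3 - 2x_2^2 + 5/12x_2x_3^2 + 5/12x_2x_3
  leading term x_1x_2: subtract (-13/48x_2)·f_1 from 13/6x_1x_2 + 5/4x_2^2x_3^3 - 2x_2^2 + 5/12x_2x_3^2 + 5/12x_2x_3 → 5/4x_2^2x_3^3 + 13/4x_2^2x_3^2 - 2x_2^2 + 5/12x_2x_3^2 + 3/2x_2x_3 + 13/12x_2
  leading term x_2^2x_3^3: subtract (-5/8x_2^2x_3^2)·f_3 from 5/4x_2^2x_3^3 + 13/4x_2^2x_3^2 - 2x_2^2 + 5/12x_2x_3^2 + 3/2x_2x_3 + 13/12x_2 → 2x_2^2x_3^2 - 2x_2^2 + 5/12x_2x_3^2 + 3/2x_2x_3 + 13/12x_2
  leading term x_2^2x_3^2: subtract (-x_2^2x_3)·f_3 from 2x_2^2x_3^2 - 2x_2^2 + 5/12x_2x_3^2 + 3/2x_2x_3 + 13/12x_2 → -2x_2^2x_3 - 2x_2^2 + 5/12x_2x_3^2 + 3/2x_2x_3 + 13/12x_2
  leading term x_2^2x_3: subtract (x_2^2)·f_3 from -2x_2^2x_3 - 2x_2^2 + 5/12x_2x_3^2 + 3/2x_2x_3 + 13/12x_2 → 5/12x_2x_3^2 + 3/2x_2x_3 + 13/12x_2
  leading term x_2x_3^2: subtract (-5/24x_2x_3)·f_3 from 5/12x_2x_3^2 + 3/2x_2x_3 + 13/12x_2 → 13/12x_2x_3 + 13/12x_2
  leading term x_2x_3: subtract (-13/24x_2)·f_3 from 13/12x_2x_3 + 13/12x_2 → 0
  remainder 0.

S(f_3,g_4): leading monomials are coprime, so the S-polynomial reduces to 0 (Buchberger's first criterion).
Every S-polynomial of the final basis reduces to 0, so we have a Gröbner basis.
Inter-reduce: drop elements whose leading term is divisible by another's, tail-reduce, and make monic.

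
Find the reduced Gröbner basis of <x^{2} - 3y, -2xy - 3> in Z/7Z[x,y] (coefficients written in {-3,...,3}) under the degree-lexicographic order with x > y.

G = {x^{2} - 3y, xy - 2, y^{2} - 3x}

This is the nonlinear analogue of row-reducing a linear system.

f_1 = x^{2} - 3y, LT = x^{2}.
f_2 = -2xy - 3, LT = xy.

S(f_1,f_2): lcm = x^{2}y. S = -3y^{2} + 2x.
  reduce S modulo (f_1, f_2):
  remainder -3y^{2} + 2x ≠ 0; add g_3 = -3y^{2} + 2x to the basis.

The other S-polynomials (S(f_1,g_3), S(f_2,g_3)) all reduce to 0 modulo the current basis, so we have a Gröbner basis.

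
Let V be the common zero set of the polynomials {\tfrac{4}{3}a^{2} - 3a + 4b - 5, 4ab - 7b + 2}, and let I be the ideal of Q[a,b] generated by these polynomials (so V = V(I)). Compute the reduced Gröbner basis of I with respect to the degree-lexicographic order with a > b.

f_1 = \tfrac{4}{3}a^{2} - 3a + 4b - 5, LT = a^{2}.
f_2 = 4ab - 7b + 2, LT = ab.

S(f_1,f_2): lcm = a^{2}b. S = -\tfrac{1}{2}ab + 3b^{2} - \tfrac{1}{2}a - \tfrac{15}{4}b.
  reduce S modulo (f_1, f_2):
  remainder 3b^{2} - \tfrac{1}{2}a - \tfrac{37}{8}b + \tfrac{1}{4} ≠ 0; add g_3 = 3b^{2} - \tfrac{1}{2}a - \tfrac{37}{8}b + \tfrac{1}{4} to the basis.

The other S-polynomials (S(f_1,g_3), S(f_2,g_3)) all reduce to 0 modulo the current basis, so we have a Gröbner basis.

G = {a^{2} - \tfrac{9}{4}a + 3b - \tfrac{15}{4}, ab - \tfrac{7}{4}b + \tfrac{1}{2}, b^{2} - \tfrac{1}{6}a - \tfrac{37}{24}b + \tfrac{1}{12}}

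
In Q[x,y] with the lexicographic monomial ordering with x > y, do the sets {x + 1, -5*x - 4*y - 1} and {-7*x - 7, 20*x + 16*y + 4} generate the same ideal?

For a fixed monomial order, each ideal has a unique reduced Gröbner basis; comparing bases decides equality.
Buchberger on the first generating set:
f_1 = x + 1, LT = x.
f_2 = -5*x - 4*y - 1, LT = x.

S(f_1,f_2): lcm = x. S = -4/5*y + 4/5.
  reduce S modulo (f_1, f_2):
  remainder -4/5*y + 4/5 ≠ 0; add g_3 = -4/5*y + 4/5 to the basis.

The other S-polynomials (S(f_1,g_3), S(f_2,g_3)) all reduce to 0 modulo the current basis, so we have a Gröbner basis.
Inter-reduce: drop elements whose leading term is divisible by another's, tail-reduce, and make monic.
Reduced Gröbner basis: {x + 1, y - 1}.

Buchberger on the second generating set:
h_1 = -7*x - 7, LT = x.
h_2 = 20*x + 16*y + 4, LT = x.

S(h_1,h_2): lcm = x. S = -4/5*y + 4/5.
  reduce S modulo (h_1, h_2):
  remainder -4/5*y + 4/5 ≠ 0; add k_3 = -4/5*y + 4/5 to the basis.

The other S-polynomials (S(h_1,k_3), S(h_2,k_3)) all reduce to 0 modulo the current basis, so we have a Gröbner basis.
Inter-reduce: drop elements whose leading term is divisible by another's, tail-reduce, and make monic.
Reduced Gröbner basis: {x + 1, y - 1}.

These coincide, so the ideals are equal.

Yes, the ideals are equal.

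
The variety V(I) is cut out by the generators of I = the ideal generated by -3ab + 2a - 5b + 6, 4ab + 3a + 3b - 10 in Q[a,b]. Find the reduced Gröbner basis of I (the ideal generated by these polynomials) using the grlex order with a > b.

G = {b^2 + 27/11b - 38/11, a - 11/17b - 6/17}

f_1 = -3ab + 2a - 5b + 6, LT = ab.
f_2 = 4ab + 3a + 3b - 10, LT = ab.

S(f_1,f_2): lcm = ab. S = -17/12a + 11/12b + 1/2.
  leading term a: no divisor's leading term divides it; move -17/12a to the remainder.
  leading term b: no divisor's leading term divides it; move 11/12b to the remainder.
  leading term 1: no divisor's leading term divides it; move 1/2 to the remainder.
  remainder -17/12a + 11/12b + 1/2 ≠ 0; add g_3 = -17/12a + 11/12b + 1/2 to the basis.

S(f_1,g_3): lcm = ab. S = 11/17b^2 - 2/3a + 103/51b - 2.
  leading term b^2: no divisor's leading term divides it; move 11/17b^2 to the remainder.
  leading term a: subtract (8/17)·g_3 from -2/3a + 103/51b - 2 → 27/17b - 38/17
  leading term b: no divisor's leading term divides it; move 27/17b to the remainder.
  leading term 1: no divisor's leading term divides it; move -38/17 to the remainder.
  remainder 11/17b^2 + 27/17b - 38/17 ≠ 0; add g_4 = 11/17b^2 + 27/17b - 38/17 to the basis.

The other S-polynomials (S(f_2,g_3), S(f_1,g_4), S(f_2,g_4), S(g_3,g_4)) all reduce to 0 modulo the current basis, so we have a Gröbner basis.
Inter-reduce: drop elements whose leading term is divisible by another's, tail-reduce, and make monic.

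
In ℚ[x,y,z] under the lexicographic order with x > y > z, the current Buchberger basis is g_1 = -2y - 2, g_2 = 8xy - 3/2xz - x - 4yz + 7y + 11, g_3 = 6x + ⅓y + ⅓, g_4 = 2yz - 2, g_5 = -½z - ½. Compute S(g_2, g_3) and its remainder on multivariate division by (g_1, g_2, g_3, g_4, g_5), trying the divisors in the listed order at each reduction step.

S(g_2, g_3) = -3/16xz - ⅛x - 1/18y² - ½yz + 59/72y + 11/8; remainder on division = 0.

lcm(LM(g_2), LM(g_3)) = xy.
S = (lcm/LT(g_2))·g_2 − (lcm/LT(g_3))·g_3 = -3/16xz - ⅛x - 1/18y² - ½yz + 59/72y + 11/8.
Reduce S modulo (g_1, g_2, g_3, g_4, g_5) in that order:
  leading term xz: subtract (-1/32z)·g_3 from -3/16xz - ⅛x - 1/18y² - ½yz + 59/72y + 11/8 → -⅛x - 1/18y² - 47/96yz + 59/72y + 1/96z + 11/8
  leading term x: subtract (-1/48)·g_3 from -⅛x - 1/18y² - 47/96yz + 59/72y + 1/96z + 11/8 → -1/18y² - 47/96yz + 119/144y + 1/96z + 199/144
  leading term y²: subtract (1/36y)·g_1 from -1/18y² - 47/96yz + 119/144y + 1/96z + 199/144 → -47/96yz + 127/144y + 1/96z + 199/144
  leading term yz: subtract (47/192z)·g_1 from -47/96yz + 127/144y + 1/96z + 199/144 → 127/144y + ½z + 199/144
  leading term y: subtract (-127/288)·g_1 from 127/144y + ½z + 199/144 → ½z + ½
  leading term z: subtract (-1)·g_5 from ½z + ½ → 0
The remainder is 0, so this S-polynomial contributes no new basis element.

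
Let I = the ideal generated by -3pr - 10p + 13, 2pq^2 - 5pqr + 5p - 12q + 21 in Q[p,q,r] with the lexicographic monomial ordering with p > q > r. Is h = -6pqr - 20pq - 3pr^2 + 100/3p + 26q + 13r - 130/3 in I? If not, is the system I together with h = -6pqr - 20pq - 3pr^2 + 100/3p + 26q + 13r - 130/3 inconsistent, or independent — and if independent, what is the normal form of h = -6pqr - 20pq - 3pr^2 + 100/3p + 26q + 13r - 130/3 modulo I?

-6pqr - 20pq - 3pr^2 + 100/3p + 26q + 13r - 130/3 lies in I (it reduces to 0).

First compute the reduced Gröbner basis of I by Buchberger's algorithm.
f_1 = -3pr - 10p + 13, LT = pr.
f_2 = 2pq^2 - 5pqr + 5p - 12q + 21, LT = pq^2.

S(f_1,f_2): lcm = pq^2r. S = 10/3pq^2 + 5/2pqr^2 - 5/2pr - 13/3q^2 + 6qr - 21/2r.
  leading term pq^2: subtract (5/3)·f_2 from 10/3pq^2 + 5/2pqr^2 - 5/2pr - 13/3q^2 + 6qr - 21/2r → 5/2pqr^2 + 25/3pqr - 5/2pr - 25/3p - 13/3q^2 + 6qr + 20q - 21/2r - 35
  leading term pqr^2: subtract (-5/6qr)·f_1 from 5/2pqr^2 + 25/3pqr - 5/2pr - 25/3p - 13/3q^2 + 6qr + 20q - 21/2r - 35 → -5/2pr - 25/3p - 13/3q^2 + 101/6qr + 20q - 21/2r - 35
  leading term pr: subtract (5/6)·f_1 from -5/2pr - 25/3p - 13/3q^2 + 101/6qr + 20q - 21/2r - 35 → -13/3q^2 + 101/6qr + 20q - 21/2r - 275/6
  leading term q^2: no divisor's leading term divides it; move -13/3q^2 to the remainder.
  leading term qr: no divisor's leading term divides it; move 101/6qr to the remainder.
  leading term q: no divisor's leading term divides it; move 20q to the remainder.
  leading term r: no divisor's leading term divides it; move -21/2r to the remainder.
  leading term 1: no divisor's leading term divides it; move -275/6 to the remainder.
  remainder -13/3q^2 + 101/6qr + 20q - 21/2r - 275/6 ≠ 0; add k_3 = -13/3q^2 + 101/6qr + 20q - 21/2r - 275/6 to the basis.

The other S-polynomials (S(f_1,k_3), S(f_2,k_3)) all reduce to 0 modulo the current basis, so we have a Gröbner basis.
Inter-reduce: drop elements whose leading term is divisible by another's, tail-reduce, and make monic.
Reduced Gröbner basis: {pr + 10/3p - 13/3, q^2 - 101/26qr - 60/13q + 63/26r + 275/26}.
Label its elements g_1 = pr + 10/3p - 13/3, g_2 = q^2 - 101/26qr - 60/13q + 63/26r + 275/26.

Reduce h = -6pqr - 20pq - 3pr^2 + 100/3p + 26q + 13r - 130/3 modulo G:
  leading term pqr: subtract (-6q)·g_1 from -6pqr - 20pq - 3pr^2 + 100/3p + 26q + 13r - 130/3 → -3pr^2 + 100/3p + 13r - 130/3
  leading term pr^2: subtract (-3r)·g_1 from -3pr^2 + 100/3p + 13r - 130/3 → 10pr + 100/3p - 130/3
  leading term pr: subtract (10)·g_1 from 10pr + 100/3p - 130/3 → 0
  normal form = 0.
Since the normal form is 0, h ∈ I.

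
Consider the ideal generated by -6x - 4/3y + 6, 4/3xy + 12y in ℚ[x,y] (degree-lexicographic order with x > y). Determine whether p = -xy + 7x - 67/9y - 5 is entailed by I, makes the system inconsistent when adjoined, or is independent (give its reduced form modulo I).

Adjoining -xy + 7x - 67/9y - 5 makes the ideal the whole ring: the system is inconsistent.

First compute the reduced Gröbner basis of I by Buchberger's algorithm.
f_1 = -6x - 4/3y + 6, LT = x.
f_2 = 4/3xy + 12y, LT = xy.

S(f_1,f_2): lcm = xy. S = 2/9y² - 10y.
  leading term y²: no divisor's leading term divides it; move 2/9y² to the remainder.
  leading term y: no divisor's leading term divides it; move -10y to the remainder.
  remainder 2/9y² - 10y ≠ 0; add h_3 = 2/9y² - 10y to the basis.

The other S-polynomials (S(f_1,h_3), S(f_2,h_3)) all reduce to 0 modulo the current basis, so we have a Gröbner basis.
Inter-reduce: drop elements whose leading term is divisible by another's, tail-reduce, and make monic.
Reduced Gröbner basis: {y² - 45y, x + 2/9y - 1}.
Label its elements g_1 = y² - 45y, g_2 = x + 2/9y - 1.

Reduce p = -xy + 7x - 67/9y - 5 modulo G:
  leading term xy: subtract (-y)·g_2 from -xy + 7x - 67/9y - 5 → 2/9y² + 7x - 76/9y - 5
  leading term y²: subtract (2/9)·g_1 from 2/9y² + 7x - 76/9y - 5 → 7x + 14/9y - 5
  leading term x: subtract (7)·g_2 from 7x + 14/9y - 5 → 2
  leading term 1: no divisor's leading term divides it; move 2 to the remainder.
  normal form = 2.
The normal form is nonzero, so p ∉ I. Since p minus its normal form lies in I, I + (p) = I + (r) where r = 2; decide whether this ideal is the whole ring.
Here r = 2 is a nonzero constant, hence a unit: 1 ∈ I + (p), the Gröbner basis of I + (p) is {1}, and the enlarged system has no common solution — adjoining p is inconsistent.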